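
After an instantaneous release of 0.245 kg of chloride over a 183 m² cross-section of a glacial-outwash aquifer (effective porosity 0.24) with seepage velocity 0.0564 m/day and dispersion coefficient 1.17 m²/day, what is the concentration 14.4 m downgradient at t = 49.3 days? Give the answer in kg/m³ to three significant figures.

For an instantaneous plane source, C(x,t) = M/(n_e·A·√(4πDt)) · exp(−(x−vt)²/(4Dt)), with n_e·A the pore (flow) area.
Plume center vt = 0.0564 × 49.3 = 2.78052 m, so the well at 14.4 m is 11.61948 m downgradient of the peak.
√(4πDt) = 26.92 m, giving peak height M/(n_e·A·√(4πDt)) = 0.245/(0.24 × 183 × 26.92) = 0.0002072 kg/m³.
(x−vt)²/(4Dt) = (11.61948)²/(4 × 1.17 × 49.3) = 0.5852; exp(−0.5852) = 0.5570.
C = 0.0002072 × 0.5570 = 0.000115 kg/m³.

0.000115 kg/m³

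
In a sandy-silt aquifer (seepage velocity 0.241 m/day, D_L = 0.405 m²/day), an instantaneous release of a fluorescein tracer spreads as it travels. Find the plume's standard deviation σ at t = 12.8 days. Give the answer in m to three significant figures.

3.22 m

Dispersive spreading gives a Gaussian with σ² = 2Dt; advection only shifts the center.
σ = √(2 × 0.405 × 12.8) = 3.22 m.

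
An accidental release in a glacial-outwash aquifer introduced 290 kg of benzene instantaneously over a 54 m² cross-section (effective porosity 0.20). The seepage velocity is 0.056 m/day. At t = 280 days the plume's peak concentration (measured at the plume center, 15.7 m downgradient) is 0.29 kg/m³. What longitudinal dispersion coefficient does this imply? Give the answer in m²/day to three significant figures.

2.44 m²/day

At the plume center C_max = M/(n_e·A·√(4πDt)), so D = M²/(4πt·(n_e·A·C_max)²).
n_e·A·C_max = 0.20 × 54 × 0.29 = 3.132 kg/m.
D = 290²/(4π × 280 × 3.132²) = 2.44 m²/day.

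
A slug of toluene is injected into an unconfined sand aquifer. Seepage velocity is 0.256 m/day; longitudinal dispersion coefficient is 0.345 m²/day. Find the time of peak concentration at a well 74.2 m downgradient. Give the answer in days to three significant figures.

285 days

For the 1D instantaneous-source solution, setting ∂C/∂t = 0 at fixed x gives v²t² + 2Dt − x² = 0, so t = (√(D² + v²x²) − D)/v².
√(D² + v²x²) = √(0.345² + 0.256² × 74.2²) = 19.00; v² = 0.065536.
t = (19.00 − 0.345)/0.065536 = 285 days (vs. the pure-advection estimate x/v = 290 d).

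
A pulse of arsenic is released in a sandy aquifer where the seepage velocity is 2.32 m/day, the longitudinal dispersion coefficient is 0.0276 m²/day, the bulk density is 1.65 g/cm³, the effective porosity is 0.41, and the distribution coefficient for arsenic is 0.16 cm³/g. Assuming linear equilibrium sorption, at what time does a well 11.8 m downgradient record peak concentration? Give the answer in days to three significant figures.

8.35 days

Retardation factor R = 1 + ρ_b·K_d/n = 1 + 1.65 × 0.16/0.41 = 1.644.
Sorption retards both mechanisms: v_R = v/R = 1.411 m/day, D_R = D/R = 0.01679 m²/day.
Peak time from v_R²t² + 2D_R t − x² = 0: t = (√(D_R² + v_R²x²) − D_R)/v_R².
√(D_R² + v_R²x²) = √(0.01679² + 1.411² × 11.8²) = 16.65; v_R² = 1.991.
t = (16.65 − 0.01679)/1.991 = 8.35 days.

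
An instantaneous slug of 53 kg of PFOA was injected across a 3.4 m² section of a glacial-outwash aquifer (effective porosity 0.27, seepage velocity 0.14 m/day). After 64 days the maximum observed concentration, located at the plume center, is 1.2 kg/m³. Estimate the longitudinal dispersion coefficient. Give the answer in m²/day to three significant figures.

At the plume center C_max = M/(n_e·A·√(4πDt)), so D = M²/(4πt·(n_e·A·C_max)²).
n_e·A·C_max = 0.27 × 3.4 × 1.2 = 1.102 kg/m.
D = 53²/(4π × 64 × 1.102²) = 2.88 m²/day.

2.88 m²/day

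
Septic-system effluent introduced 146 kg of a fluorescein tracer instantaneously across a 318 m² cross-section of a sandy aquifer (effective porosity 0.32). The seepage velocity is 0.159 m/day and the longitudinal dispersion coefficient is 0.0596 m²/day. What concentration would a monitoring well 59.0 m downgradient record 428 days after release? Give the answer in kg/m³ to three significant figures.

0.0359 kg/m³

For an instantaneous plane source, C(x,t) = M/(n_e·A·√(4πDt)) · exp(−(x−vt)²/(4Dt)), with n_e·A the pore (flow) area.
Plume center vt = 0.159 × 428 = 68.052 m, so the well at 59.0 m is 9.052 m upgradient of the peak.
√(4πDt) = 17.90 m, giving peak height M/(n_e·A·√(4πDt)) = 146/(0.32 × 318 × 17.90) = 0.08015 kg/m³.
(x−vt)²/(4Dt) = (-9.052)²/(4 × 0.0596 × 428) = 0.8030; exp(−0.8030) = 0.4480.
C = 0.08015 × 0.4480 = 0.0359 kg/m³.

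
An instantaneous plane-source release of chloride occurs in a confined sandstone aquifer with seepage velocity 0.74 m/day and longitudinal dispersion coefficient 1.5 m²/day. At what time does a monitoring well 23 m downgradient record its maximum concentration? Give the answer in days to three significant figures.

28.5 days

For the 1D instantaneous-source solution, setting ∂C/∂t = 0 at fixed x gives v²t² + 2Dt − x² = 0, so t = (√(D² + v²x²) − D)/v².
√(D² + v²x²) = √(1.5² + 0.74² × 23²) = 17.09; v² = 0.5476.
t = (17.09 − 1.5)/0.5476 = 28.5 days (vs. the pure-advection estimate x/v = 31.1 d).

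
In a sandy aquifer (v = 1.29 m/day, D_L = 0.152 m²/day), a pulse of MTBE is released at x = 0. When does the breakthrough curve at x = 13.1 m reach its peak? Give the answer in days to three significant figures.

10.1 days

For the 1D instantaneous-source solution, setting ∂C/∂t = 0 at fixed x gives v²t² + 2Dt − x² = 0, so t = (√(D² + v²x²) − D)/v².
√(D² + v²x²) = √(0.152² + 1.29² × 13.1²) = 16.90; v² = 1.6641.
t = (16.90 − 0.152)/1.6641 = 10.1 days (vs. the pure-advection estimate x/v = 10.2 d).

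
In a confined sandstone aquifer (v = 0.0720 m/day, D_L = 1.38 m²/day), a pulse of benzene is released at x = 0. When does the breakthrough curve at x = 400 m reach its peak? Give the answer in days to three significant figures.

For the 1D instantaneous-source solution, setting ∂C/∂t = 0 at fixed x gives v²t² + 2Dt − x² = 0, so t = (√(D² + v²x²) − D)/v².
√(D² + v²x²) = √(1.38² + 0.0720² × 400²) = 28.83; v² = 0.005184.
t = (28.83 − 1.38)/0.005184 = 5300 days (vs. the pure-advection estimate x/v = 5560 d).

5300 days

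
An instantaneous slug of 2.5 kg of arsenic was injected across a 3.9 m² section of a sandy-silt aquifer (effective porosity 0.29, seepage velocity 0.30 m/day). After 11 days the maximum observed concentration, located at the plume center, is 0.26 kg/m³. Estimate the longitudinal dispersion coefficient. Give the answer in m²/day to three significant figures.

At the plume center C_max = M/(n_e·A·√(4πDt)), so D = M²/(4πt·(n_e·A·C_max)²).
n_e·A·C_max = 0.29 × 3.9 × 0.26 = 0.2941 kg/m.
D = 2.5²/(4π × 11 × 0.2941²) = 0.523 m²/day.

0.523 m²/day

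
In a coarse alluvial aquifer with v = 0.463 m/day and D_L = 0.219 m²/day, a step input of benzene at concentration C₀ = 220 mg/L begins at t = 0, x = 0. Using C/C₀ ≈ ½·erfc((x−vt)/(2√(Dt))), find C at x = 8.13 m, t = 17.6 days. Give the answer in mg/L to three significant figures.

For a continuous step input, C/C₀ ≈ ½·erfc((x−vt)/(2√(Dt))).
vt = 0.463 × 17.6 = 8.1488 m and 2√(Dt) = 2√(0.219 × 17.6) = 3.927 m.
Argument (x−vt)/(2√(Dt)) = (8.13 − 8.1488)/3.927 = -0.004787; ½·erfc(-0.004787) = 0.5027.
C = 220 × 0.5027 = 111 mg/L.

111 mg/L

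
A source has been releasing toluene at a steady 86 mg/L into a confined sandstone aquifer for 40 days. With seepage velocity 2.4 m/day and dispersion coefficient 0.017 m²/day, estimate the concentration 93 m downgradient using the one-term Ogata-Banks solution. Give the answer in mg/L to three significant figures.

85.6 mg/L

For a continuous step input, C/C₀ ≈ ½·erfc((x−vt)/(2√(Dt))).
vt = 2.4 × 40 = 96 m and 2√(Dt) = 2√(0.017 × 40) = 1.649 m.
Argument (x−vt)/(2√(Dt)) = (93 − 96)/1.649 = -1.819; ½·erfc(-1.819) = 0.9950.
C = 86 × 0.9950 = 85.6 mg/L.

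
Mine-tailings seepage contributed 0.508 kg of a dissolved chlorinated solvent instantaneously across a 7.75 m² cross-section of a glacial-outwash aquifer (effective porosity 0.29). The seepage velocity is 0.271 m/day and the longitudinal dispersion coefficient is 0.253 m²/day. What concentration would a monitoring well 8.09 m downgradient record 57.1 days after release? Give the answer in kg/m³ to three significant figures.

For an instantaneous plane source, C(x,t) = M/(n_e·A·√(4πDt)) · exp(−(x−vt)²/(4Dt)), with n_e·A the pore (flow) area.
Plume center vt = 0.271 × 57.1 = 15.4741 m, so the well at 8.09 m is 7.3841 m upgradient of the peak.
√(4πDt) = 13.47 m, giving peak height M/(n_e·A·√(4πDt)) = 0.508/(0.29 × 7.75 × 13.47) = 0.01678 kg/m³.
(x−vt)²/(4Dt) = (-7.3841)²/(4 × 0.253 × 57.1) = 0.9436; exp(−0.9436) = 0.3892.
C = 0.01678 × 0.3892 = 0.00653 kg/m³.

0.00653 kg/m³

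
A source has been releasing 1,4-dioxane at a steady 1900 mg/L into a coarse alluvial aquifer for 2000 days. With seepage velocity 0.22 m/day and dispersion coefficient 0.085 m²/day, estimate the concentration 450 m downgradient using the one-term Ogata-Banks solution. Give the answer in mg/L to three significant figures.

For a continuous step input, C/C₀ ≈ ½·erfc((x−vt)/(2√(Dt))).
vt = 0.22 × 2000 = 440 m and 2√(Dt) = 2√(0.085 × 2000) = 26.08 m.
Argument (x−vt)/(2√(Dt)) = (450 − 440)/26.08 = 0.3834; ½·erfc(0.3834) = 0.2938.
C = 1900 × 0.2938 = 558 mg/L.

558 mg/L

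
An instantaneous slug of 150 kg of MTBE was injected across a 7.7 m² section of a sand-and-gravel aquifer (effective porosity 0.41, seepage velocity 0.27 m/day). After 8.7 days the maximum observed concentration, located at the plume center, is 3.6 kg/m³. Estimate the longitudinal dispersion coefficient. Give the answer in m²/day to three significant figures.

At the plume center C_max = M/(n_e·A·√(4πDt)), so D = M²/(4πt·(n_e·A·C_max)²).
n_e·A·C_max = 0.41 × 7.7 × 3.6 = 11.37 kg/m.
D = 150²/(4π × 8.7 × 11.37²) = 1.59 m²/day.

1.59 m²/day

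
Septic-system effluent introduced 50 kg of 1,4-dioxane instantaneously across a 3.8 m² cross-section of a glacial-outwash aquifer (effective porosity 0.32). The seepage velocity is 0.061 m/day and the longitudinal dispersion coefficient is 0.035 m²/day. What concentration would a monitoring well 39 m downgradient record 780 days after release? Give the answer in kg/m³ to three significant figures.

1.13 kg/m³

For an instantaneous plane source, C(x,t) = M/(n_e·A·√(4πDt)) · exp(−(x−vt)²/(4Dt)), with n_e·A the pore (flow) area.
Plume center vt = 0.061 × 780 = 47.58 m, so the well at 39 m is 8.58 m upgradient of the peak.
√(4πDt) = 18.52 m, giving peak height M/(n_e·A·√(4πDt)) = 50/(0.32 × 3.8 × 18.52) = 2.220 kg/m³.
(x−vt)²/(4Dt) = (-8.58)²/(4 × 0.035 × 780) = 0.6741; exp(−0.6741) = 0.5096.
C = 2.220 × 0.5096 = 1.13 kg/m³.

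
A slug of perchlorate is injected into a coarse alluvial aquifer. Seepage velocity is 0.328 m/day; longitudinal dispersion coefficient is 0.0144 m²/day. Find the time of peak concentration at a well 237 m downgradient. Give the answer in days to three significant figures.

722 days

For the 1D instantaneous-source solution, setting ∂C/∂t = 0 at fixed x gives v²t² + 2Dt − x² = 0, so t = (√(D² + v²x²) − D)/v².
√(D² + v²x²) = √(0.0144² + 0.328² × 237²) = 77.74; v² = 0.107584.
t = (77.74 − 0.0144)/0.107584 = 722 days (vs. the pure-advection estimate x/v = 723 d).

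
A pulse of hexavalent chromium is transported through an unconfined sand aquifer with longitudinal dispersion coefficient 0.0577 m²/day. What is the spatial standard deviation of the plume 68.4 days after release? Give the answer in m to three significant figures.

Dispersive spreading gives a Gaussian with σ² = 2Dt; advection only shifts the center.
σ = √(2 × 0.0577 × 68.4) = 2.81 m.

2.81 m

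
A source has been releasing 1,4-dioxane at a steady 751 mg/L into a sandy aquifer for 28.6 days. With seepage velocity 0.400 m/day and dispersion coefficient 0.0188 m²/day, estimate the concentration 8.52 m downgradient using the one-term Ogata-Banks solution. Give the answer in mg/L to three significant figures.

749 mg/L

For a continuous step input, C/C₀ ≈ ½·erfc((x−vt)/(2√(Dt))).
vt = 0.400 × 28.6 = 11.44 m and 2√(Dt) = 2√(0.0188 × 28.6) = 1.467 m.
Argument (x−vt)/(2√(Dt)) = (8.52 − 11.44)/1.467 = -1.990; ½·erfc(-1.990) = 0.9976.
C = 751 × 0.9976 = 749 mg/L.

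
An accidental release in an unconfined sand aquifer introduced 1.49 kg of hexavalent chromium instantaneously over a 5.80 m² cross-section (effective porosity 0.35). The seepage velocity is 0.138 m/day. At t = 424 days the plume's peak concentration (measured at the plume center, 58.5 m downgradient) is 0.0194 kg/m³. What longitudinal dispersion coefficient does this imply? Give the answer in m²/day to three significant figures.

0.269 m²/day

At the plume center C_max = M/(n_e·A·√(4πDt)), so D = M²/(4πt·(n_e·A·C_max)²).
n_e·A·C_max = 0.35 × 5.80 × 0.0194 = 0.03938 kg/m.
D = 1.49²/(4π × 424 × 0.03938²) = 0.269 m²/day.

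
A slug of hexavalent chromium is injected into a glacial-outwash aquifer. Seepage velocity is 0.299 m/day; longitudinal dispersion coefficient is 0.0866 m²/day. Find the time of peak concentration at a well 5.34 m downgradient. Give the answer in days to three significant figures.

16.9 days

For the 1D instantaneous-source solution, setting ∂C/∂t = 0 at fixed x gives v²t² + 2Dt − x² = 0, so t = (√(D² + v²x²) − D)/v².
√(D² + v²x²) = √(0.0866² + 0.299² × 5.34²) = 1.599; v² = 0.089401.
t = (1.599 − 0.0866)/0.089401 = 16.9 days (vs. the pure-advection estimate x/v = 17.9 d).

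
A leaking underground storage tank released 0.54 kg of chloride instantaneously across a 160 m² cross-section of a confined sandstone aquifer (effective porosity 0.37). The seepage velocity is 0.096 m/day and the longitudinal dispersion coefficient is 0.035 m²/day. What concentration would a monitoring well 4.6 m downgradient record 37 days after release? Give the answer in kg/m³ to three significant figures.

0.00183 kg/m³

For an instantaneous plane source, C(x,t) = M/(n_e·A·√(4πDt)) · exp(−(x−vt)²/(4Dt)), with n_e·A the pore (flow) area.
Plume center vt = 0.096 × 37 = 3.552 m, so the well at 4.6 m is 1.048 m downgradient of the peak.
√(4πDt) = 4.034 m, giving peak height M/(n_e·A·√(4πDt)) = 0.54/(0.37 × 160 × 4.034) = 0.002261 kg/m³.
(x−vt)²/(4Dt) = (1.048)²/(4 × 0.035 × 37) = 0.2120; exp(−0.2120) = 0.8090.
C = 0.002261 × 0.8090 = 0.00183 kg/m³.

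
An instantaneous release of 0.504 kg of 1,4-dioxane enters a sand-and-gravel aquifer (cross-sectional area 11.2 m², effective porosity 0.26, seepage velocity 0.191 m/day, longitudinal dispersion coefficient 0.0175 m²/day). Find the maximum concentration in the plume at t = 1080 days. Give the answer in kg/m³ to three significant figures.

The peak of an instantaneous 1D plume sits at x = vt; there the Gaussian factor is 1 and C_max = M/(n_e·A·√(4πDt)), where n_e·A is the pore area the mass is dissolved in.
√(4πDt) = √(4π × 0.0175 × 1080) = 15.41 m, so C_max = 0.504/(0.26 × 11.2 × 15.41) = 0.0112 kg/m³.

0.0112 kg/m³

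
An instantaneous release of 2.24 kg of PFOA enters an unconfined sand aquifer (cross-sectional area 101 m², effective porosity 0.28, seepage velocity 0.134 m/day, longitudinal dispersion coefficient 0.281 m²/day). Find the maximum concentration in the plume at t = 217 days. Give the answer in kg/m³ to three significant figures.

The peak of an instantaneous 1D plume sits at x = vt; there the Gaussian factor is 1 and C_max = M/(n_e·A·√(4πDt)), where n_e·A is the pore area the mass is dissolved in.
√(4πDt) = √(4π × 0.281 × 217) = 27.68 m, so C_max = 2.24/(0.28 × 101 × 27.68) = 0.00286 kg/m³.

0.00286 kg/m³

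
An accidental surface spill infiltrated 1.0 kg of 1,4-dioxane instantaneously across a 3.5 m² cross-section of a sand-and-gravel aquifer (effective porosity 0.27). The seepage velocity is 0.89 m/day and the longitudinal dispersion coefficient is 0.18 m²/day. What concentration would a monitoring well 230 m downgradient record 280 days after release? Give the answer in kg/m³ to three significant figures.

For an instantaneous plane source, C(x,t) = M/(n_e·A·√(4πDt)) · exp(−(x−vt)²/(4Dt)), with n_e·A the pore (flow) area.
Plume center vt = 0.89 × 280 = 249.2 m, so the well at 230 m is 19.2 m upgradient of the peak.
√(4πDt) = 25.17 m, giving peak height M/(n_e·A·√(4πDt)) = 1.0/(0.27 × 3.5 × 25.17) = 0.04204 kg/m³.
(x−vt)²/(4Dt) = (-19.2)²/(4 × 0.18 × 280) = 1.829; exp(−1.829) = 0.1606.
C = 0.04204 × 0.1606 = 0.00675 kg/m³.

0.00675 kg/m³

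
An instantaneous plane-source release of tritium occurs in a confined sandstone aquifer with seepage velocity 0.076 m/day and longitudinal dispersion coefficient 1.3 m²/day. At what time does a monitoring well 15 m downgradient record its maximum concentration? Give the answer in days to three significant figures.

74.3 days

For the 1D instantaneous-source solution, setting ∂C/∂t = 0 at fixed x gives v²t² + 2Dt − x² = 0, so t = (√(D² + v²x²) − D)/v².
√(D² + v²x²) = √(1.3² + 0.076² × 15²) = 1.729; v² = 0.005776.
t = (1.729 − 1.3)/0.005776 = 74.3 days (vs. the pure-advection estimate x/v = 197 d).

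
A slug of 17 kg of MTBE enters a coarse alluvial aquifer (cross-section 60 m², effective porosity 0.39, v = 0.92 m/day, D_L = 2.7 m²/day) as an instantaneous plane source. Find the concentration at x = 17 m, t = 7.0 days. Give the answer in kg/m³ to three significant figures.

0.0108 kg/m³

For an instantaneous plane source, C(x,t) = M/(n_e·A·√(4πDt)) · exp(−(x−vt)²/(4Dt)), with n_e·A the pore (flow) area.
Plume center vt = 0.92 × 7.0 = 6.44 m, so the well at 17 m is 10.56 m downgradient of the peak.
√(4πDt) = 15.41 m, giving peak height M/(n_e·A·√(4πDt)) = 17/(0.39 × 60 × 15.41) = 0.04714 kg/m³.
(x−vt)²/(4Dt) = (10.56)²/(4 × 2.7 × 7.0) = 1.475; exp(−1.475) = 0.2288.
C = 0.04714 × 0.2288 = 0.0108 kg/m³.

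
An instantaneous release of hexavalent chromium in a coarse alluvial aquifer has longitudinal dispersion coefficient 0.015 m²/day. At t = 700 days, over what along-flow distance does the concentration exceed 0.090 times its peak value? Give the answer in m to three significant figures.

The plume is Gaussian with σ = √(2Dt) = √(2 × 0.015 × 700) = 4.583 m.
C/C_peak = exp(−Δx²/(2σ²)) = 0.090 ⇒ Δx = σ·√(−2 ln 0.090) = 4.583 × 2.195 = 10.06 m.
Width = 2Δx = 20.1 m.

20.1 m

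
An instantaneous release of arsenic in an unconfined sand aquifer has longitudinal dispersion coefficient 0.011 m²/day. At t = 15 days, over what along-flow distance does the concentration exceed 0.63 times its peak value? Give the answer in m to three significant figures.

1.10 m

The plume is Gaussian with σ = √(2Dt) = √(2 × 0.011 × 15) = 0.5745 m.
C/C_peak = exp(−Δx²/(2σ²)) = 0.63 ⇒ Δx = σ·√(−2 ln 0.63) = 0.5745 × 0.9613 = 0.5523 m.
Width = 2Δx = 1.10 m.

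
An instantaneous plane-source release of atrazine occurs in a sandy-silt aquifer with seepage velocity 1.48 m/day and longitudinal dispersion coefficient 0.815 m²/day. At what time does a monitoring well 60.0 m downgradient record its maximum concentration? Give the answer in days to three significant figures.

For the 1D instantaneous-source solution, setting ∂C/∂t = 0 at fixed x gives v²t² + 2Dt − x² = 0, so t = (√(D² + v²x²) − D)/v².
√(D² + v²x²) = √(0.815² + 1.48² × 60.0²) = 88.80; v² = 2.1904.
t = (88.80 − 0.815)/2.1904 = 40.2 days (vs. the pure-advection estimate x/v = 40.5 d).

40.2 days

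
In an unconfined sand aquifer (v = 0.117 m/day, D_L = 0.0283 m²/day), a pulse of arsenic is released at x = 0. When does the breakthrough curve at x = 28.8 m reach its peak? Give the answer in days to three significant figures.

244 days

For the 1D instantaneous-source solution, setting ∂C/∂t = 0 at fixed x gives v²t² + 2Dt − x² = 0, so t = (√(D² + v²x²) − D)/v².
√(D² + v²x²) = √(0.0283² + 0.117² × 28.8²) = 3.370; v² = 0.013689.
t = (3.370 − 0.0283)/0.013689 = 244 days (vs. the pure-advection estimate x/v = 246 d).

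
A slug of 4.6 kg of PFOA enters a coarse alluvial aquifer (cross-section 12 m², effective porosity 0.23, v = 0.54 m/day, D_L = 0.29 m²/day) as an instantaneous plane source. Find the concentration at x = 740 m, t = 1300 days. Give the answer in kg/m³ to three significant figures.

For an instantaneous plane source, C(x,t) = M/(n_e·A·√(4πDt)) · exp(−(x−vt)²/(4Dt)), with n_e·A the pore (flow) area.
Plume center vt = 0.54 × 1300 = 702 m, so the well at 740 m is 38 m downgradient of the peak.
√(4πDt) = 68.83 m, giving peak height M/(n_e·A·√(4πDt)) = 4.6/(0.23 × 12 × 68.83) = 0.02421 kg/m³.
(x−vt)²/(4Dt) = (38)²/(4 × 0.29 × 1300) = 0.9576; exp(−0.9576) = 0.3838.
C = 0.02421 × 0.3838 = 0.00929 kg/m³.

0.00929 kg/m³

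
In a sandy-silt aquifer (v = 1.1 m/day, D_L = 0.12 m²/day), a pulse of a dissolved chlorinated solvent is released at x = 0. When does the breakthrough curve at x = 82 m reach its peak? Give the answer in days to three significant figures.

For the 1D instantaneous-source solution, setting ∂C/∂t = 0 at fixed x gives v²t² + 2Dt − x² = 0, so t = (√(D² + v²x²) − D)/v².
√(D² + v²x²) = √(0.12² + 1.1² × 82²) = 90.20; v² = 1.21.
t = (90.20 − 0.12)/1.21 = 74.4 days (vs. the pure-advection estimate x/v = 74.5 d).

74.4 days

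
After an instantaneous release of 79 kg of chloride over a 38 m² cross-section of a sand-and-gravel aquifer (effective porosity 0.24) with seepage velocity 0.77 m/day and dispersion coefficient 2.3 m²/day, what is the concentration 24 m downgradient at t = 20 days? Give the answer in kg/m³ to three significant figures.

0.241 kg/m³

For an instantaneous plane source, C(x,t) = M/(n_e·A·√(4πDt)) · exp(−(x−vt)²/(4Dt)), with n_e·A the pore (flow) area.
Plume center vt = 0.77 × 20 = 15.4 m, so the well at 24 m is 8.6 m downgradient of the peak.
√(4πDt) = 24.04 m, giving peak height M/(n_e·A·√(4πDt)) = 79/(0.24 × 38 × 24.04) = 0.3603 kg/m³.
(x−vt)²/(4Dt) = (8.6)²/(4 × 2.3 × 20) = 0.4020; exp(−0.4020) = 0.6690.
C = 0.3603 × 0.6690 = 0.241 kg/m³.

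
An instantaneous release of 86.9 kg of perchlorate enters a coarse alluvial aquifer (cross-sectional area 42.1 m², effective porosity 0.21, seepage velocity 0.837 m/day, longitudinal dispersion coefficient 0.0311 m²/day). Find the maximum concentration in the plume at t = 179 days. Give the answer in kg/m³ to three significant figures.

The peak of an instantaneous 1D plume sits at x = vt; there the Gaussian factor is 1 and C_max = M/(n_e·A·√(4πDt)), where n_e·A is the pore area the mass is dissolved in.
√(4πDt) = √(4π × 0.0311 × 179) = 8.364 m, so C_max = 86.9/(0.21 × 42.1 × 8.364) = 1.18 kg/m³.

1.18 kg/m³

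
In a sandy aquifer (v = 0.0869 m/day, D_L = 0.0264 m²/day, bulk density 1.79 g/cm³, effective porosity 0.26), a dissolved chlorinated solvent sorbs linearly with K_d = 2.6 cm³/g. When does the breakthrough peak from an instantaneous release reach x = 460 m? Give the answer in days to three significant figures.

100000 days

Retardation factor R = 1 + ρ_b·K_d/n = 1 + 1.79 × 2.6/0.26 = 18.90.
Sorption retards both mechanisms: v_R = v/R = 0.004598 m/day, D_R = D/R = 0.001397 m²/day.
Peak time from v_R²t² + 2D_R t − x² = 0: t = (√(D_R² + v_R²x²) − D_R)/v_R².
√(D_R² + v_R²x²) = √(0.001397² + 0.004598² × 460²) = 2.115; v_R² = 2.114e-05.
t = (2.115 − 0.001397)/2.114e-05 = 100000 days.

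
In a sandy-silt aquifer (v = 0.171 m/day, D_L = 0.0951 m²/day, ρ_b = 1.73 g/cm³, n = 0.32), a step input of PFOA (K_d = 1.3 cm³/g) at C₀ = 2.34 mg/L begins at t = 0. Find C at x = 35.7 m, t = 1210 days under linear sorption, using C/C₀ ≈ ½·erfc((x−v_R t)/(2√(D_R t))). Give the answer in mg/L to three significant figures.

0.0746 mg/L

Retardation factor R = 1 + ρ_b·K_d/n = 1 + 1.73 × 1.3/0.32 = 8.028.
Sorption retards both mechanisms: v_R = v/R = 0.02130 m/day, D_R = D/R = 0.01185 m²/day.
v_R·t = 0.02130 × 1210 = 25.773 m; 2√(D_R t) = 7.573 m; argument = (35.7 − 25.773)/7.573 = 1.311.
C = C₀ × ½·erfc(1.311) = 2.34 × 0.03187 = 0.0746 mg/L.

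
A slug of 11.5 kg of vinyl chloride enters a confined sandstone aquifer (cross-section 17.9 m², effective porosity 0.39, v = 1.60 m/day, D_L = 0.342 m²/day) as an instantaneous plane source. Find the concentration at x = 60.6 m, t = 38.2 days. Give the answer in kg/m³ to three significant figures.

0.128 kg/m³

For an instantaneous plane source, C(x,t) = M/(n_e·A·√(4πDt)) · exp(−(x−vt)²/(4Dt)), with n_e·A the pore (flow) area.
Plume center vt = 1.60 × 38.2 = 61.12 m, so the well at 60.6 m is 0.52 m upgradient of the peak.
√(4πDt) = 12.81 m, giving peak height M/(n_e·A·√(4πDt)) = 11.5/(0.39 × 17.9 × 12.81) = 0.1286 kg/m³.
(x−vt)²/(4Dt) = (-0.52)²/(4 × 0.342 × 38.2) = 0.005174; exp(−0.005174) = 0.9948.
C = 0.1286 × 0.9948 = 0.128 kg/m³.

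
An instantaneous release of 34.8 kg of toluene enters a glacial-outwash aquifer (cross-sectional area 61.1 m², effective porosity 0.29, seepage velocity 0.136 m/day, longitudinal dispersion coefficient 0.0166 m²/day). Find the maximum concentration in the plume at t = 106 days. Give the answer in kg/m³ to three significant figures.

The peak of an instantaneous 1D plume sits at x = vt; there the Gaussian factor is 1 and C_max = M/(n_e·A·√(4πDt)), where n_e·A is the pore area the mass is dissolved in.
√(4πDt) = √(4π × 0.0166 × 106) = 4.702 m, so C_max = 34.8/(0.29 × 61.1 × 4.702) = 0.418 kg/m³.

0.418 kg/m³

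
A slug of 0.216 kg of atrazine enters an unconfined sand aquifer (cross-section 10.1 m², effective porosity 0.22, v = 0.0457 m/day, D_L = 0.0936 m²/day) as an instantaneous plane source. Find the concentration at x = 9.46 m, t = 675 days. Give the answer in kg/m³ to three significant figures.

For an instantaneous plane source, C(x,t) = M/(n_e·A·√(4πDt)) · exp(−(x−vt)²/(4Dt)), with n_e·A the pore (flow) area.
Plume center vt = 0.0457 × 675 = 30.8475 m, so the well at 9.46 m is 21.3875 m upgradient of the peak.
√(4πDt) = 28.18 m, giving peak height M/(n_e·A·√(4πDt)) = 0.216/(0.22 × 10.1 × 28.18) = 0.003450 kg/m³.
(x−vt)²/(4Dt) = (-21.3875)²/(4 × 0.0936 × 675) = 1.810; exp(−1.810) = 0.1637.
C = 0.003450 × 0.1637 = 0.000565 kg/m³.

0.000565 kg/m³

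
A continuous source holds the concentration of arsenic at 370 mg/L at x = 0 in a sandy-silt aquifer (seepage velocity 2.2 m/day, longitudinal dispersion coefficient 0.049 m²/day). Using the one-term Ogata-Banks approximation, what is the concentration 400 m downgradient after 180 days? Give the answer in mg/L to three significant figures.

For a continuous step input, C/C₀ ≈ ½·erfc((x−vt)/(2√(Dt))).
vt = 2.2 × 180 = 396 m and 2√(Dt) = 2√(0.049 × 180) = 5.940 m.
Argument (x−vt)/(2√(Dt)) = (400 − 396)/5.940 = 0.6734; ½·erfc(0.6734) = 0.1705.
C = 370 × 0.1705 = 63.1 mg/L.

63.1 mg/L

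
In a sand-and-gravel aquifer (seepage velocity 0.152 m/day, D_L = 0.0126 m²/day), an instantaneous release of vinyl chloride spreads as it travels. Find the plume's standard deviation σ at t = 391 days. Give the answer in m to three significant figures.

Dispersive spreading gives a Gaussian with σ² = 2Dt; advection only shifts the center.
σ = √(2 × 0.0126 × 391) = 3.14 m.

3.14 m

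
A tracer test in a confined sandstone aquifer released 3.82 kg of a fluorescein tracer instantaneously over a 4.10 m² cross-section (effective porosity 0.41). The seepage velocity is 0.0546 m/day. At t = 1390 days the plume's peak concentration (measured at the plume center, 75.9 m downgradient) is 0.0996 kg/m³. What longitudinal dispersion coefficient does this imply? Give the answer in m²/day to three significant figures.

0.0298 m²/day

At the plume center C_max = M/(n_e·A·√(4πDt)), so D = M²/(4πt·(n_e·A·C_max)²).
n_e·A·C_max = 0.41 × 4.10 × 0.0996 = 0.1674 kg/m.
D = 3.82²/(4π × 1390 × 0.1674²) = 0.0298 m²/day.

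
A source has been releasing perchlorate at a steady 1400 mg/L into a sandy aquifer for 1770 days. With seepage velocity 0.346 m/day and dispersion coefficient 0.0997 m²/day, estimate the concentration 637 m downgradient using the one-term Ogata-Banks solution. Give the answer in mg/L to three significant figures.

For a continuous step input, C/C₀ ≈ ½·erfc((x−vt)/(2√(Dt))).
vt = 0.346 × 1770 = 612.42 m and 2√(Dt) = 2√(0.0997 × 1770) = 26.57 m.
Argument (x−vt)/(2√(Dt)) = (637 − 612.42)/26.57 = 0.9251; ½·erfc(0.9251) = 0.09539.
C = 1400 × 0.09539 = 134 mg/L.

134 mg/L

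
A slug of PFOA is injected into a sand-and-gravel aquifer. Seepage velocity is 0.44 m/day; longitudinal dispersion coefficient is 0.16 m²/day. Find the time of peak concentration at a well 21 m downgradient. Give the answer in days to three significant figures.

46.9 days

For the 1D instantaneous-source solution, setting ∂C/∂t = 0 at fixed x gives v²t² + 2Dt − x² = 0, so t = (√(D² + v²x²) − D)/v².
√(D² + v²x²) = √(0.16² + 0.44² × 21²) = 9.241; v² = 0.1936.
t = (9.241 − 0.16)/0.1936 = 46.9 days (vs. the pure-advection estimate x/v = 47.7 d).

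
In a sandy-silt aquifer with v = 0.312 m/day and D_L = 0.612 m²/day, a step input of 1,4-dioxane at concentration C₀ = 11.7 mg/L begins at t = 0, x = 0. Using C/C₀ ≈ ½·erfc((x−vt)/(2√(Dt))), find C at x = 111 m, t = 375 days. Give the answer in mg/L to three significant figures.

7.14 mg/L

For a continuous step input, C/C₀ ≈ ½·erfc((x−vt)/(2√(Dt))).
vt = 0.312 × 375 = 117 m and 2√(Dt) = 2√(0.612 × 375) = 30.30 m.
Argument (x−vt)/(2√(Dt)) = (111 − 117)/30.30 = -0.1980; ½·erfc(-0.1980) = 0.6103.
C = 11.7 × 0.6103 = 7.14 mg/L.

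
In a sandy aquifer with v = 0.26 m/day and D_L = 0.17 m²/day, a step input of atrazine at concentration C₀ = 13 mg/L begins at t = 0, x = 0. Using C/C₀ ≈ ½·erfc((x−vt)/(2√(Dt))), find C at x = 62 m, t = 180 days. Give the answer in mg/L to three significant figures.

For a continuous step input, C/C₀ ≈ ½·erfc((x−vt)/(2√(Dt))).
vt = 0.26 × 180 = 46.8 m and 2√(Dt) = 2√(0.17 × 180) = 11.06 m.
Argument (x−vt)/(2√(Dt)) = (62 − 46.8)/11.06 = 1.374; ½·erfc(1.374) = 0.02600.
C = 13 × 0.02600 = 0.338 mg/L.

0.338 mg/L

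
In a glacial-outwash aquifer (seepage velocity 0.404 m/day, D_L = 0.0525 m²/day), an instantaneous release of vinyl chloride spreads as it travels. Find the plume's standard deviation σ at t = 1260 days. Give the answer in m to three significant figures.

Dispersive spreading gives a Gaussian with σ² = 2Dt; advection only shifts the center.
σ = √(2 × 0.0525 × 1260) = 11.5 m.

11.5 m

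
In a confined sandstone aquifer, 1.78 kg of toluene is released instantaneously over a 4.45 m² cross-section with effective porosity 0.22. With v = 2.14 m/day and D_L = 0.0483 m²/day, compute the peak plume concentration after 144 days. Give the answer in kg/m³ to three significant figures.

0.194 kg/m³

The peak of an instantaneous 1D plume sits at x = vt; there the Gaussian factor is 1 and C_max = M/(n_e·A·√(4πDt)), where n_e·A is the pore area the mass is dissolved in.
√(4πDt) = √(4π × 0.0483 × 144) = 9.349 m, so C_max = 1.78/(0.22 × 4.45 × 9.349) = 0.194 kg/m³.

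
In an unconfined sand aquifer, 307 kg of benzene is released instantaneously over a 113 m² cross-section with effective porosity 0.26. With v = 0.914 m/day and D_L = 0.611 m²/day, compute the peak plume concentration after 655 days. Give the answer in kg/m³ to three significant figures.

0.147 kg/m³

The peak of an instantaneous 1D plume sits at x = vt; there the Gaussian factor is 1 and C_max = M/(n_e·A·√(4πDt)), where n_e·A is the pore area the mass is dissolved in.
√(4πDt) = √(4π × 0.611 × 655) = 70.92 m, so C_max = 307/(0.26 × 113 × 70.92) = 0.147 kg/m³.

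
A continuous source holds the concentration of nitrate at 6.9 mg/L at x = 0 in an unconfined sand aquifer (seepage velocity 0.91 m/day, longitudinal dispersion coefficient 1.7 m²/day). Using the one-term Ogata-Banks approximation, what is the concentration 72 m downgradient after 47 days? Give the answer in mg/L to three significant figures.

For a continuous step input, C/C₀ ≈ ½·erfc((x−vt)/(2√(Dt))).
vt = 0.91 × 47 = 42.77 m and 2√(Dt) = 2√(1.7 × 47) = 17.88 m.
Argument (x−vt)/(2√(Dt)) = (72 − 42.77)/17.88 = 1.635; ½·erfc(1.635) = 0.01038.
C = 6.9 × 0.01038 = 0.0716 mg/L.

0.0716 mg/L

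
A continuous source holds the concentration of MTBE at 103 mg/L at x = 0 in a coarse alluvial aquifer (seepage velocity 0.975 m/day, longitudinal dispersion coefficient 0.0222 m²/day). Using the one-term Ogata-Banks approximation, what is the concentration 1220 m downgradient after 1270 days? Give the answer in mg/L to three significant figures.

For a continuous step input, C/C₀ ≈ ½·erfc((x−vt)/(2√(Dt))).
vt = 0.975 × 1270 = 1238.25 m and 2√(Dt) = 2√(0.0222 × 1270) = 10.62 m.
Argument (x−vt)/(2√(Dt)) = (1220 − 1238.25)/10.62 = -1.718; ½·erfc(-1.718) = 0.9924.
C = 103 × 0.9924 = 102 mg/L.

102 mg/L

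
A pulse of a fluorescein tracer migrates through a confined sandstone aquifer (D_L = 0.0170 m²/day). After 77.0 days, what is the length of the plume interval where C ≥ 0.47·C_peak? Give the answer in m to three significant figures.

3.98 m

The plume is Gaussian with σ = √(2Dt) = √(2 × 0.0170 × 77.0) = 1.618 m.
C/C_peak = exp(−Δx²/(2σ²)) = 0.47 ⇒ Δx = σ·√(−2 ln 0.47) = 1.618 × 1.229 = 1.989 m.
Width = 2Δx = 3.98 m.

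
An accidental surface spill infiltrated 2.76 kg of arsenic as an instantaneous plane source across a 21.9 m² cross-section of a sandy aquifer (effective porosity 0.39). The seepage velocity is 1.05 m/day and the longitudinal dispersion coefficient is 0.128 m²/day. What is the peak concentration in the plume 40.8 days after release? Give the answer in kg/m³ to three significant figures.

The peak of an instantaneous 1D plume sits at x = vt; there the Gaussian factor is 1 and C_max = M/(n_e·A·√(4πDt)), where n_e·A is the pore area the mass is dissolved in.
√(4πDt) = √(4π × 0.128 × 40.8) = 8.101 m, so C_max = 2.76/(0.39 × 21.9 × 8.101) = 0.0399 kg/m³.

0.0399 kg/m³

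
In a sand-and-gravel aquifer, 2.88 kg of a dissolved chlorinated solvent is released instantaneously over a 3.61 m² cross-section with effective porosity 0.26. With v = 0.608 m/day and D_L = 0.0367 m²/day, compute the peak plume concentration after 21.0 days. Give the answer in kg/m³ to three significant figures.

The peak of an instantaneous 1D plume sits at x = vt; there the Gaussian factor is 1 and C_max = M/(n_e·A·√(4πDt)), where n_e·A is the pore area the mass is dissolved in.
√(4πDt) = √(4π × 0.0367 × 21.0) = 3.112 m, so C_max = 2.88/(0.26 × 3.61 × 3.112) = 0.986 kg/m³.

0.986 kg/m³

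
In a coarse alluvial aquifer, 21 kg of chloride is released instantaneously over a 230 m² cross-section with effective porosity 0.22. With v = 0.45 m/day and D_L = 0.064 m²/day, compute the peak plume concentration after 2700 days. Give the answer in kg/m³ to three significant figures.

0.00891 kg/m³

The peak of an instantaneous 1D plume sits at x = vt; there the Gaussian factor is 1 and C_max = M/(n_e·A·√(4πDt)), where n_e·A is the pore area the mass is dissolved in.
√(4πDt) = √(4π × 0.064 × 2700) = 46.60 m, so C_max = 21/(0.22 × 230 × 46.60) = 0.00891 kg/m³.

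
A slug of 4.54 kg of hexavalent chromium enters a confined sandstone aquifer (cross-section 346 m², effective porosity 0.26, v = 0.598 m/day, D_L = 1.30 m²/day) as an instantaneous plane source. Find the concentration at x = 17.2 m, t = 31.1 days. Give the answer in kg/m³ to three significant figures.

0.00221 kg/m³

For an instantaneous plane source, C(x,t) = M/(n_e·A·√(4πDt)) · exp(−(x−vt)²/(4Dt)), with n_e·A the pore (flow) area.
Plume center vt = 0.598 × 31.1 = 18.5978 m, so the well at 17.2 m is 1.3978 m upgradient of the peak.
√(4πDt) = 22.54 m, giving peak height M/(n_e·A·√(4πDt)) = 4.54/(0.26 × 346 × 22.54) = 0.002239 kg/m³.
(x−vt)²/(4Dt) = (-1.3978)²/(4 × 1.30 × 31.1) = 0.01208; exp(−0.01208) = 0.9880.
C = 0.002239 × 0.9880 = 0.00221 kg/m³.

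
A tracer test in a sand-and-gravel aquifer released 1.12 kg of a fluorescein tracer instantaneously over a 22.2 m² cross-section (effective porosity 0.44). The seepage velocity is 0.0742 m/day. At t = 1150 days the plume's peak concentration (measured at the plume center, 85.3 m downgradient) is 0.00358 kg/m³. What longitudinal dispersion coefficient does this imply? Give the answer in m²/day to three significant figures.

0.0710 m²/day

At the plume center C_max = M/(n_e·A·√(4πDt)), so D = M²/(4πt·(n_e·A·C_max)²).
n_e·A·C_max = 0.44 × 22.2 × 0.00358 = 0.03497 kg/m.
D = 1.12²/(4π × 1150 × 0.03497²) = 0.0710 m²/day.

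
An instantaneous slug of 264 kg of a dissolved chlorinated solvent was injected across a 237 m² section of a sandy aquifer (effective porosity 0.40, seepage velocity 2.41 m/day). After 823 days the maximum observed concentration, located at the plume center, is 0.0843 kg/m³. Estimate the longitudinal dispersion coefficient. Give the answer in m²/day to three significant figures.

0.106 m²/day

At the plume center C_max = M/(n_e·A·√(4πDt)), so D = M²/(4πt·(n_e·A·C_max)²).
n_e·A·C_max = 0.40 × 237 × 0.0843 = 7.992 kg/m.
D = 264²/(4π × 823 × 7.992²) = 0.106 m²/day.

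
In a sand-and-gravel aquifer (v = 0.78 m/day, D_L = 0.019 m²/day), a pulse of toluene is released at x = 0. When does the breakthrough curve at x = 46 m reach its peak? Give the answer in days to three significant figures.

For the 1D instantaneous-source solution, setting ∂C/∂t = 0 at fixed x gives v²t² + 2Dt − x² = 0, so t = (√(D² + v²x²) − D)/v².
√(D² + v²x²) = √(0.019² + 0.78² × 46²) = 35.88; v² = 0.6084.
t = (35.88 − 0.019)/0.6084 = 58.9 days (vs. the pure-advection estimate x/v = 59.0 d).

58.9 days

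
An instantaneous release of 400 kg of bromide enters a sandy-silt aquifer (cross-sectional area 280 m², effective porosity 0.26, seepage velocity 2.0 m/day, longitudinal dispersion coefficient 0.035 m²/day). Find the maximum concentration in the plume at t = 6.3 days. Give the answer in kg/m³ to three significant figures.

The peak of an instantaneous 1D plume sits at x = vt; there the Gaussian factor is 1 and C_max = M/(n_e·A·√(4πDt)), where n_e·A is the pore area the mass is dissolved in.
√(4πDt) = √(4π × 0.035 × 6.3) = 1.665 m, so C_max = 400/(0.26 × 280 × 1.665) = 3.30 kg/m³.

3.30 kg/m³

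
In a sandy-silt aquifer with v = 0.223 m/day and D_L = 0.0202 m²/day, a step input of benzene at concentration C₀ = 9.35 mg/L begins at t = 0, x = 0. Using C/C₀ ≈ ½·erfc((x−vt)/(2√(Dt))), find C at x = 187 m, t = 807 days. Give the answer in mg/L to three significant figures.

For a continuous step input, C/C₀ ≈ ½·erfc((x−vt)/(2√(Dt))).
vt = 0.223 × 807 = 179.961 m and 2√(Dt) = 2√(0.0202 × 807) = 8.075 m.
Argument (x−vt)/(2√(Dt)) = (187 − 179.961)/8.075 = 0.8717; ½·erfc(0.8717) = 0.1088.
C = 9.35 × 0.1088 = 1.02 mg/L.

1.02 mg/L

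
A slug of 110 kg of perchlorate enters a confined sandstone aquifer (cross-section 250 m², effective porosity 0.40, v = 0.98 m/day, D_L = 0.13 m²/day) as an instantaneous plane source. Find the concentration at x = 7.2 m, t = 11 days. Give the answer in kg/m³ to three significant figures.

0.0276 kg/m³

For an instantaneous plane source, C(x,t) = M/(n_e·A·√(4πDt)) · exp(−(x−vt)²/(4Dt)), with n_e·A the pore (flow) area.
Plume center vt = 0.98 × 11 = 10.78 m, so the well at 7.2 m is 3.58 m upgradient of the peak.
√(4πDt) = 4.239 m, giving peak height M/(n_e·A·√(4πDt)) = 110/(0.40 × 250 × 4.239) = 0.2595 kg/m³.
(x−vt)²/(4Dt) = (-3.58)²/(4 × 0.13 × 11) = 2.241; exp(−2.241) = 0.1064.
C = 0.2595 × 0.1064 = 0.0276 kg/m³.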